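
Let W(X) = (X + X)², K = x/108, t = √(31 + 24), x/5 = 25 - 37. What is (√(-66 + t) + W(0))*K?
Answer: -5*I*√(66 - √55)/9 ≈ -4.2522*I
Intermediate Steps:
x = -60 (x = 5*(25 - 37) = 5*(-12) = -60)
t = √55 ≈ 7.4162
K = -5/9 (K = -60/108 = -60*1/108 = -5/9 ≈ -0.55556)
W(X) = 4*X² (W(X) = (2*X)² = 4*X²)
(√(-66 + t) + W(0))*K = (√(-66 + √55) + 4*0²)*(-5/9) = (√(-66 + √55) + 4*0)*(-5/9) = (√(-66 + √55) + 0)*(-5/9) = √(-66 + √55)*(-5/9) = -5*√(-66 + √55)/9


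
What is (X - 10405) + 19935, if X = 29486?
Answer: 39016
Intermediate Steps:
(X - 10405) + 19935 = (29486 - 10405) + 19935 = 19081 + 19935 = 39016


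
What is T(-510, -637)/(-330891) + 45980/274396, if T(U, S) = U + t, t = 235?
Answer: 347496070/2063526519 ≈ 0.16840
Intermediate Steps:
T(U, S) = 235 + U (T(U, S) = U + 235 = 235 + U)
T(-510, -637)/(-330891) + 45980/274396 = (235 - 510)/(-330891) + 45980/274396 = -275*(-1/330891) + 45980*(1/274396) = 25/30081 + 11495/68599 = 347496070/2063526519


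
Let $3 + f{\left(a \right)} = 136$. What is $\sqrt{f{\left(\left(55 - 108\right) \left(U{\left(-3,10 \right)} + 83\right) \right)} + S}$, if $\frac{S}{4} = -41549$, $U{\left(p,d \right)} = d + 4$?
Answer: $i \sqrt{166063} \approx 407.51 i$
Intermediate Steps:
$U{\left(p,d \right)} = 4 + d$
$S = -166196$ ($S = 4 \left(-41549\right) = -166196$)
$f{\left(a \right)} = 133$ ($f{\left(a \right)} = -3 + 136 = 133$)
$\sqrt{f{\left(\left(55 - 108\right) \left(U{\left(-3,10 \right)} + 83\right) \right)} + S} = \sqrt{133 - 166196} = \sqrt{-166063} = i \sqrt{166063}$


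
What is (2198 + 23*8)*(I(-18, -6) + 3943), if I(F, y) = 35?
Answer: 9475596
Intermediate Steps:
(2198 + 23*8)*(I(-18, -6) + 3943) = (2198 + 23*8)*(35 + 3943) = (2198 + 184)*3978 = 2382*3978 = 9475596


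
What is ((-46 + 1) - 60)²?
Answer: 11025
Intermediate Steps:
((-46 + 1) - 60)² = (-45 - 60)² = (-105)² = 11025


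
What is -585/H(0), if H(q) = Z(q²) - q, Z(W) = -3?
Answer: 195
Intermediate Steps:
H(q) = -3 - q
-585/H(0) = -585/(-3 - 1*0) = -585/(-3 + 0) = -585/(-3) = -585*(-⅓) = 195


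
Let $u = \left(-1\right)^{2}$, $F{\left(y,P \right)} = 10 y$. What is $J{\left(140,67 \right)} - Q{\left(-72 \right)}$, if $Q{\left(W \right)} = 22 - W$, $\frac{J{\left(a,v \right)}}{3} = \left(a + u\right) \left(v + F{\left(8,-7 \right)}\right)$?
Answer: $62087$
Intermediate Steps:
$u = 1$
$J{\left(a,v \right)} = 3 \left(1 + a\right) \left(80 + v\right)$ ($J{\left(a,v \right)} = 3 \left(a + 1\right) \left(v + 10 \cdot 8\right) = 3 \left(1 + a\right) \left(v + 80\right) = 3 \left(1 + a\right) \left(80 + v\right)$)
$J{\left(140,67 \right)} - Q{\left(-72 \right)} = \left(240 + 3 \cdot 67 + 240 \cdot 140 + 3 \cdot 140 \cdot 67\right) - \left(22 - -72\right) = \left(240 + 201 + 33600 + 28140\right) - \left(22 + 72\right) = 62181 - 94 = 62087$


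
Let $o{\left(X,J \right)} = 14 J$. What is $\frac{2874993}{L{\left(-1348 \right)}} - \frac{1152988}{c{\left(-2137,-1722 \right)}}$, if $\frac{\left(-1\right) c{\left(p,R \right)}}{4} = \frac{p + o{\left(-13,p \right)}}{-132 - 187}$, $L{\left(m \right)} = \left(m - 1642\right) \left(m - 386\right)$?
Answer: $\frac{31788383755733}{11079618420} \approx 2869.1$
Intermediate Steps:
$L{\left(m \right)} = \left(-1642 + m\right) \left(-386 + m\right)$
$c{\left(p,R \right)} = \frac{60 p}{319}$ ($c{\left(p,R \right)} = - 4 \frac{p + 14 p}{-132 - 187} = - 4 \frac{15 p}{-319} = - 4 \cdot 15 p \left(- \frac{1}{319}\right) = - 4 \left(- \frac{15 p}{319}\right) = \frac{60 p}{319}$)
$\frac{2874993}{L{\left(-1348 \right)}} - \frac{1152988}{c{\left(-2137,-1722 \right)}} = \frac{2874993}{633812 + \left(-1348\right)^{2} - -2733744} - \frac{1152988}{\frac{60}{319} \left(-2137\right)} = \frac{2874993}{633812 + 1817104 + 2733744} - \frac{1152988}{- \frac{128220}{319}} = \frac{2874993}{5184660} - - \frac{91950793}{32055} = 2874993 \cdot \frac{1}{5184660} + \frac{91950793}{32055} = \frac{958331}{1728220} + \frac{91950793}{32055} = \frac{31788383755733}{11079618420}$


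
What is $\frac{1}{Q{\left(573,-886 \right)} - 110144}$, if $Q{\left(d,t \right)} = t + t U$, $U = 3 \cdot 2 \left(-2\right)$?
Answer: $- \frac{1}{100398} \approx -9.9604 \cdot 10^{-6}$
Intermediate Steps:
$U = -12$ ($U = 6 \left(-2\right) = -12$)
$Q{\left(d,t \right)} = - 11 t$ ($Q{\left(d,t \right)} = t + t \left(-12\right) = t - 12 t = - 11 t$)
$\frac{1}{Q{\left(573,-886 \right)} - 110144} = \frac{1}{\left(-11\right) \left(-886\right) - 110144} = \frac{1}{9746 - 110144} = \frac{1}{-100398} = - \frac{1}{100398}$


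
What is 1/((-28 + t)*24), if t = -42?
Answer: -1/1680 ≈ -0.00059524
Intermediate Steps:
1/((-28 + t)*24) = 1/((-28 - 42)*24) = 1/(-70*24) = 1/(-1680) = -1/1680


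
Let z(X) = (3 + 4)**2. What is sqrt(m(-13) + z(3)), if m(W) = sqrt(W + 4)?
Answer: sqrt(49 + 3*I) ≈ 7.0033 + 0.21419*I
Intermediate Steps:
m(W) = sqrt(4 + W)
z(X) = 49 (z(X) = 7**2 = 49)
sqrt(m(-13) + z(3)) = sqrt(sqrt(4 - 13) + 49) = sqrt(sqrt(-9) + 49) = sqrt(3*I + 49) = sqrt(49 + 3*I)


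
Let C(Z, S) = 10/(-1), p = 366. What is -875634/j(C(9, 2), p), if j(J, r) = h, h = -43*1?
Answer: 875634/43 ≈ 20364.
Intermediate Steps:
C(Z, S) = -10 (C(Z, S) = 10*(-1) = -10)
h = -43
j(J, r) = -43
-875634/j(C(9, 2), p) = -875634/(-43) = -875634*(-1/43) = 875634/43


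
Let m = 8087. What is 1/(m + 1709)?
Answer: 1/9796 ≈ 0.00010208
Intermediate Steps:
1/(m + 1709) = 1/(8087 + 1709) = 1/9796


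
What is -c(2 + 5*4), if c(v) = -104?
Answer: 104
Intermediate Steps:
-c(2 + 5*4) = -1*(-104) = 104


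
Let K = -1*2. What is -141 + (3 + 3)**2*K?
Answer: -213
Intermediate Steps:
K = -2
-141 + (3 + 3)**2*K = -141 + (3 + 3)**2*(-2) = -141 + 6**2*(-2) = -141 + 36*(-2) = -141 - 72 = -213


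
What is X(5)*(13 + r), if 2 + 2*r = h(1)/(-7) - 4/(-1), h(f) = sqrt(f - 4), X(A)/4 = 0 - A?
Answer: -280 + 10*I*sqrt(3)/7 ≈ -280.0 + 2.4744*I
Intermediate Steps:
X(A) = -4*A (X(A) = 4*(0 - A) = 4*(-A) = -4*A)
h(f) = sqrt(-4 + f)
r = 1 - I*sqrt(3)/14 (r = -1 + (sqrt(-4 + 1)/(-7) - 4/(-1))/2 = -1 + (sqrt(-3)*(-1/7) - 4*(-1))/2 = -1 + ((I*sqrt(3))*(-1/7) + 4)/2 = -1 + (-I*sqrt(3)/7 + 4)/2 = -1 + (4 - I*sqrt(3)/7)/2 = -1 + (2 - I*sqrt(3)/14) = 1 - I*sqrt(3)/14 ≈ 1.0 - 0.12372*I)
X(5)*(13 + r) = (-4*5)*(13 + (1 - I*sqrt(3)/14)) = -20*(14 - I*sqrt(3)/14) = -280 + 10*I*sqrt(3)/7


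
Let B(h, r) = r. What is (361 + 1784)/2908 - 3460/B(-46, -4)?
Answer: 2517565/2908 ≈ 865.74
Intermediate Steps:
(361 + 1784)/2908 - 3460/B(-46, -4) = (361 + 1784)/2908 - 3460/(-4) = 2145*(1/2908) - 3460*(-1/4) = 2145/2908 + 865 = 2517565/2908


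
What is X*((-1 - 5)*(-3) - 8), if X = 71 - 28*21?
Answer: -5170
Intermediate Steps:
X = -517 (X = 71 - 588 = -517)
X*((-1 - 5)*(-3) - 8) = -517*((-1 - 5)*(-3) - 8) = -517*(-6*(-3) - 8) = -517*(18 - 8) = -517*10 = -5170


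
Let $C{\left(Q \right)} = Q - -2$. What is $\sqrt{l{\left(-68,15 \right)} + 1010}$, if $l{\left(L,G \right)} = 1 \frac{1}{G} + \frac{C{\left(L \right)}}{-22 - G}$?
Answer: $\frac{\sqrt{311675235}}{555} \approx 31.81$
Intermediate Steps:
$C{\left(Q \right)} = 2 + Q$ ($C{\left(Q \right)} = Q + 2 = 2 + Q$)
$l{\left(L,G \right)} = \frac{1}{G} + \frac{2 + L}{-22 - G}$ ($l{\left(L,G \right)} = 1 \frac{1}{G} + \frac{2 + L}{-22 - G} = \frac{1}{G} + \frac{2 + L}{-22 - G}$)
$\sqrt{l{\left(-68,15 \right)} + 1010} = \sqrt{\frac{22 - 15 - 15 \left(-68\right)}{15 \left(22 + 15\right)} + 1010} = \sqrt{\frac{22 - 15 + 1020}{15 \cdot 37} + 1010} = \sqrt{\frac{1}{15} \cdot \frac{1}{37} \cdot 1027 + 1010} = \sqrt{\frac{1027}{555} + 1010} = \sqrt{\frac{561577}{555}} = \frac{\sqrt{311675235}}{555}$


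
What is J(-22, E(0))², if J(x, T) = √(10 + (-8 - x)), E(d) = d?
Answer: 24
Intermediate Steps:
J(x, T) = √(2 - x)
J(-22, E(0))² = (√(2 - 1*(-22)))² = (√(2 + 22))² = (√24)² = (2*√6)² = 24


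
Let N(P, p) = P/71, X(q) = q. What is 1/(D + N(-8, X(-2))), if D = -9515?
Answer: -71/675573 ≈ -0.00010510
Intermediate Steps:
N(P, p) = P/71 (N(P, p) = P*(1/71) = P/71)
1/(D + N(-8, X(-2))) = 1/(-9515 + (1/71)*(-8)) = 1/(-9515 - 8/71) = 1/(-675573/71) = -71/675573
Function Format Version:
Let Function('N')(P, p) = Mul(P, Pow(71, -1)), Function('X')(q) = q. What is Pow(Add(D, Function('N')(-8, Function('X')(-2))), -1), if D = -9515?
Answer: Rational(-71, 675573) ≈ -0.00010510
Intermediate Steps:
Function('N')(P, p) = Mul(Rational(1, 71), P) (Function('N')(P, p) = Mul(P, Rational(1, 71)) = Mul(Rational(1, 71), P))
Pow(Add(D, Function('N')(-8, Function('X')(-2))), -1) = Pow(Add(-9515, Mul(Rational(1, 71), -8)), -1) = Pow(Add(-9515, Rational(-8, 71)), -1) = Pow(Rational(-675573, 71), -1) = Rational(-71, 675573)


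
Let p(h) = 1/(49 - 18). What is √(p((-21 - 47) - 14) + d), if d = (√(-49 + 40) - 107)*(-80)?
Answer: √(8226191 - 230640*I)/31 ≈ 92.53 - 1.2969*I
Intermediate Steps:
p(h) = 1/31
d = 8560 - 240*I (d = (√(-9) - 107)*(-80) = (3*I - 107)*(-80) = (-107 + 3*I)*(-80) = 8560 - 240*I ≈ 8560.0 - 240.0*I)
√(p((-21 - 47) - 14) + d) = √(1/31 + (8560 - 240*I)) = √(265361/31 - 240*I)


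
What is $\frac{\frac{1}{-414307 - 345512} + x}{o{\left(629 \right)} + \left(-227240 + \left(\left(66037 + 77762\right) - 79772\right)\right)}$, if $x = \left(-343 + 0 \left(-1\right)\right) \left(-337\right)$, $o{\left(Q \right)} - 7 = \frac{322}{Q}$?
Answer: $- \frac{13810990429903}{19500042684597} \approx -0.70825$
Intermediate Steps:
$o{\left(Q \right)} = 7 + \frac{322}{Q}$
$x = 115591$ ($x = \left(-343 + 0\right) \left(-337\right) = \left(-343\right) \left(-337\right) = 115591$)
$\frac{\frac{1}{-414307 - 345512} + x}{o{\left(629 \right)} + \left(-227240 + \left(\left(66037 + 77762\right) - 79772\right)\right)} = \frac{\frac{1}{-414307 - 345512} + 115591}{\left(7 + \frac{322}{629}\right) + \left(-227240 + \left(\left(66037 + 77762\right) - 79772\right)\right)} = \frac{\frac{1}{-759819} + 115591}{\left(7 + 322 \cdot \frac{1}{629}\right) + \left(-227240 + \left(143799 - 79772\right)\right)} = \frac{- \frac{1}{759819} + 115591}{\left(7 + \frac{322}{629}\right) + \left(-227240 + 64027\right)} = \frac{87828238028}{759819 \left(\frac{4725}{629} - 163213\right)} = \frac{87828238028}{759819 \left(- \frac{102656252}{629}\right)} = \frac{87828238028}{759819} \left(- \frac{629}{102656252}\right) = - \frac{13810990429903}{19500042684597}$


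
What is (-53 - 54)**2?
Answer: 11449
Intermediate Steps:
(-53 - 54)**2 = (-107)**2 = 11449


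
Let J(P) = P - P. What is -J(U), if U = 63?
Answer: 0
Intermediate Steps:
J(P) = 0
-J(U) = -1*0 = 0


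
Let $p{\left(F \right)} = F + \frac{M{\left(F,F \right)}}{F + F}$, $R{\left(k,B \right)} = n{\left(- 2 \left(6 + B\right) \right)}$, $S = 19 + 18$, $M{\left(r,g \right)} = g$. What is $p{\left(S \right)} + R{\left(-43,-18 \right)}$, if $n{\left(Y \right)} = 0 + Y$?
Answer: $\frac{123}{2} \approx 61.5$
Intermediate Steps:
$S = 37$
$n{\left(Y \right)} = Y$
$R{\left(k,B \right)} = -12 - 2 B$ ($R{\left(k,B \right)} = - 2 \left(6 + B\right) = -12 - 2 B$)
$p{\left(F \right)} = \frac{1}{2} + F$ ($p{\left(F \right)} = F + \frac{F}{F + F} = F + \frac{F}{2 F} = F + F \frac{1}{2 F} = F + \frac{1}{2} = \frac{1}{2} + F$)
$p{\left(S \right)} + R{\left(-43,-18 \right)} = \left(\frac{1}{2} + 37\right) - -24 = \frac{75}{2} + \left(-12 + 36\right) = \frac{75}{2} + 24 = \frac{123}{2}$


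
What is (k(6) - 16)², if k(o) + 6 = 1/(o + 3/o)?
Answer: 80656/169 ≈ 477.25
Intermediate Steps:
k(o) = -6 + 1/(o + 3/o)
(k(6) - 16)² = ((-18 + 6 - 6*6²)/(3 + 6²) - 16)² = ((-18 + 6 - 6*36)/(3 + 36) - 16)² = ((-18 + 6 - 216)/39 - 16)² = ((1/39)*(-228) - 16)² = (-76/13 - 16)² = (-284/13)² = 80656/169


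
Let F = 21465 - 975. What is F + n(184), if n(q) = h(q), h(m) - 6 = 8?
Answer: 20504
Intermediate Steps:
F = 20490
h(m) = 14 (h(m) = 6 + 8 = 14)
n(q) = 14
F + n(184) = 20490 + 14 = 20504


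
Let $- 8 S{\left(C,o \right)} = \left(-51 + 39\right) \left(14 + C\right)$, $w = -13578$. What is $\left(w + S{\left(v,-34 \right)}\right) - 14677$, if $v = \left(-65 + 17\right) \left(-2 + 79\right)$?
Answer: $-33778$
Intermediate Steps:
$v = -3696$ ($v = \left(-48\right) 77 = -3696$)
$S{\left(C,o \right)} = 21 + \frac{3 C}{2}$ ($S{\left(C,o \right)} = - \frac{\left(-51 + 39\right) \left(14 + C\right)}{8} = - \frac{\left(-12\right) \left(14 + C\right)}{8} = - \frac{-168 - 12 C}{8} = 21 + \frac{3 C}{2}$)
$\left(w + S{\left(v,-34 \right)}\right) - 14677 = \left(-13578 + \left(21 + \frac{3}{2} \left(-3696\right)\right)\right) - 14677 = \left(-13578 + \left(21 - 5544\right)\right) - 14677 = \left(-13578 - 5523\right) - 14677 = -19101 - 14677 = -33778$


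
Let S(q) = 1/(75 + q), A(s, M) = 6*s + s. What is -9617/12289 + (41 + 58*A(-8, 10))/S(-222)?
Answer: 5793381364/12289 ≈ 4.7143e+5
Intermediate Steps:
A(s, M) = 7*s
-9617/12289 + (41 + 58*A(-8, 10))/S(-222) = -9617/12289 + (41 + 58*(7*(-8)))/(1/(75 - 222)) = -9617*1/12289 + (41 + 58*(-56))/(1/(-147)) = -9617/12289 + (41 - 3248)/(-1/147) = -9617/12289 - 3207*(-147) = -9617/12289 + 471429 = 5793381364/12289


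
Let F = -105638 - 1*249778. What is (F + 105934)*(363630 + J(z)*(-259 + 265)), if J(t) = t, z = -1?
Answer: -90717642768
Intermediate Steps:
F = -355416 (F = -105638 - 249778 = -355416)
(F + 105934)*(363630 + J(z)*(-259 + 265)) = (-355416 + 105934)*(363630 - (-259 + 265)) = -249482*(363630 - 1*6) = -249482*(363630 - 6) = -249482*363624 = -90717642768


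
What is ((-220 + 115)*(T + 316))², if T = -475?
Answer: 278723025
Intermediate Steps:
((-220 + 115)*(T + 316))² = ((-220 + 115)*(-475 + 316))² = (-105*(-159))² = 16695² = 278723025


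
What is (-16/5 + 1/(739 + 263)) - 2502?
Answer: -12551047/5010 ≈ -2505.2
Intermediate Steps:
(-16/5 + 1/(739 + 263)) - 2502 = ((1/5)*(-16) + 1/1002) - 2502 = (-16/5 + 1/1002) - 2502 = -16027/5010 - 2502 = -12551047/5010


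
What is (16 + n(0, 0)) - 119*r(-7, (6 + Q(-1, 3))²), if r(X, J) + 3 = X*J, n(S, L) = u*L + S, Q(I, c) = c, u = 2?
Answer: 67846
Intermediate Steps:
n(S, L) = S + 2*L (n(S, L) = 2*L + S = S + 2*L)
r(X, J) = -3 + J*X (r(X, J) = -3 + X*J = -3 + J*X)
(16 + n(0, 0)) - 119*r(-7, (6 + Q(-1, 3))²) = (16 + (0 + 2*0)) - 119*(-3 + (6 + 3)²*(-7)) = (16 + (0 + 0)) - 119*(-3 + 9²*(-7)) = (16 + 0) - 119*(-3 + 81*(-7)) = 16 - 119*(-3 - 567) = 16 - 119*(-570) = 16 + 67830 = 67846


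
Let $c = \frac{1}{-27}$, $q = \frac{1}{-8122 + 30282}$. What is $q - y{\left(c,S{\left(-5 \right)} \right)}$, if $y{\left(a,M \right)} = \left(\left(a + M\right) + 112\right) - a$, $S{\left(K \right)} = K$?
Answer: $- \frac{2371119}{22160} \approx -107.0$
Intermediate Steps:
$q = \frac{1}{22160} \approx 4.5126 \cdot 10^{-5}$
$c = - \frac{1}{27} \approx -0.037037$
$y{\left(a,M \right)} = 112 + M$ ($y{\left(a,M \right)} = \left(\left(M + a\right) + 112\right) - a = \left(112 + M + a\right) - a = 112 + M$)
$q - y{\left(c,S{\left(-5 \right)} \right)} = \frac{1}{22160} - \left(112 - 5\right) = \frac{1}{22160} - 107 = - \frac{2371119}{22160}$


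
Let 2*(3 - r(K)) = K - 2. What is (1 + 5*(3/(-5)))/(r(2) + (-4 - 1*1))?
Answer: 1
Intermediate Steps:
r(K) = 4 - K/2 (r(K) = 3 - (K - 2)/2 = 3 - (-2 + K)/2 = 3 + (1 - K/2) = 4 - K/2)
(1 + 5*(3/(-5)))/(r(2) + (-4 - 1*1)) = (1 + 5*(3/(-5)))/((4 - ½*2) + (-4 - 1*1)) = (1 + 5*(3*(-⅕)))/((4 - 1) + (-4 - 1)) = (1 + 5*(-⅗))/(3 - 5) = (1 - 3)/(-2) = -2*(-½) = 1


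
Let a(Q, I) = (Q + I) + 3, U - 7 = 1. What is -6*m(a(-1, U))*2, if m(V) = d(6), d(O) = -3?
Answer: 36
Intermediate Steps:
U = 8 (U = 7 + 1 = 8)
a(Q, I) = 3 + I + Q (a(Q, I) = (I + Q) + 3 = 3 + I + Q)
m(V) = -3
-6*m(a(-1, U))*2 = -6*(-3)*2 = 18*2 = 36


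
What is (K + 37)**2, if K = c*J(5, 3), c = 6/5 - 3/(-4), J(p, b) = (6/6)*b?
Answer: 734449/400 ≈ 1836.1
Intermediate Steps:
J(p, b) = b (J(p, b) = (6*(1/6))*b = 1*b = b)
c = 39/20 (c = 6*(1/5) - 3*(-1/4) = 6/5 + 3/4 = 39/20 ≈ 1.9500)
K = 117/20 (K = (39/20)*3 = 117/20 ≈ 5.8500)
(K + 37)**2 = (117/20 + 37)**2 = (857/20)**2 = 734449/400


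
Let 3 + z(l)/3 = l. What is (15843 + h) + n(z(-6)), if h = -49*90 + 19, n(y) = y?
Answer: 11425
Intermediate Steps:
z(l) = -9 + 3*l
h = -4391 (h = -4410 + 19 = -4391)
(15843 + h) + n(z(-6)) = (15843 - 4391) + (-9 + 3*(-6)) = 11452 + (-9 - 18) = 11452 - 27 = 11425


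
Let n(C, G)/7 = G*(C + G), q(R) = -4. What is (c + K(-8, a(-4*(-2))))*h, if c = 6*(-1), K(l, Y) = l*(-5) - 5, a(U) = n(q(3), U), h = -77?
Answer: -2233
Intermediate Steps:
n(C, G) = 7*G*(C + G) (n(C, G) = 7*(G*(C + G)) = 7*G*(C + G))
a(U) = 7*U*(-4 + U)
K(l, Y) = -5 - 5*l (K(l, Y) = -5*l - 5 = -5 - 5*l)
c = -6
(c + K(-8, a(-4*(-2))))*h = (-6 + (-5 - 5*(-8)))*(-77) = (-6 + (-5 + 40))*(-77) = (-6 + 35)*(-77) = 29*(-77) = -2233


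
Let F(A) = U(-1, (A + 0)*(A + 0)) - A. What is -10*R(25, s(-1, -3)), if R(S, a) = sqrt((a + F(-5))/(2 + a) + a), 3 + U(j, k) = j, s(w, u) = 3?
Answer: -2*sqrt(95) ≈ -19.494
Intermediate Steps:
U(j, k) = -3 + j
F(A) = -4 - A (F(A) = (-3 - 1) - A = -4 - A)
R(S, a) = sqrt(a + (1 + a)/(2 + a)) (R(S, a) = sqrt((a + (-4 - 1*(-5)))/(2 + a) + a) = sqrt((a + (-4 + 5))/(2 + a) + a) = sqrt((a + 1)/(2 + a) + a) = sqrt((1 + a)/(2 + a) + a) = sqrt(a + (1 + a)/(2 + a)))
-10*R(25, s(-1, -3)) = -10*sqrt(1 + 3 + 3*(2 + 3))/sqrt(2 + 3) = -10*sqrt(5)*sqrt(1 + 3 + 3*5)/5 = -10*sqrt(5)*sqrt(1 + 3 + 15)/5 = -10*sqrt(95)/5 = -2*sqrt(95)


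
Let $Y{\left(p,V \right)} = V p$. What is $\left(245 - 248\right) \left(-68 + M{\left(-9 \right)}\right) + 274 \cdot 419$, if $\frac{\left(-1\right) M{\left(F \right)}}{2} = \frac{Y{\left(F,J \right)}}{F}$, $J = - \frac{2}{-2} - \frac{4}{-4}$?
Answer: $115022$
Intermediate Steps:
$J = 2$ ($J = \left(-2\right) \left(- \frac{1}{2}\right) - -1 = 1 + 1 = 2$)
$M{\left(F \right)} = -4$ ($M{\left(F \right)} = - 2 \frac{2 F}{F} = \left(-2\right) 2 = -4$)
$\left(245 - 248\right) \left(-68 + M{\left(-9 \right)}\right) + 274 \cdot 419 = \left(245 - 248\right) \left(-68 - 4\right) + 274 \cdot 419 = \left(-3\right) \left(-72\right) + 114806 = 216 + 114806 = 115022$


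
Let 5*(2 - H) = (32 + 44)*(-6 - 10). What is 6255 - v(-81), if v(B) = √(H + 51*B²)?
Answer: 6255 - 7*√170845/5 ≈ 5676.3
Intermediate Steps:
H = 1226/5 (H = 2 - (32 + 44)*(-6 - 10)/5 = 2 - 76*(-16)/5 = 2 - ⅕*(-1216) = 2 + 1216/5 = 1226/5 ≈ 245.20)
v(B) = √(1226/5 + 51*B²)
6255 - v(-81) = 6255 - √(6130 + 1275*(-81)²)/5 = 6255 - √(6130 + 1275*6561)/5 = 6255 - √(6130 + 8365275)/5 = 6255 - √8371405/5 = 6255 - 7*√170845/5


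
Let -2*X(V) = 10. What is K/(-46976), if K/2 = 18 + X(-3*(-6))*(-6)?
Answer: -3/1468 ≈ -0.0020436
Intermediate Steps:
X(V) = -5 (X(V) = -½*10 = -5)
K = 96 (K = 2*(18 - 5*(-6)) = 2*(18 + 30) = 2*48 = 96)
K/(-46976) = 96/(-46976) = 96*(-1/46976) = -3/1468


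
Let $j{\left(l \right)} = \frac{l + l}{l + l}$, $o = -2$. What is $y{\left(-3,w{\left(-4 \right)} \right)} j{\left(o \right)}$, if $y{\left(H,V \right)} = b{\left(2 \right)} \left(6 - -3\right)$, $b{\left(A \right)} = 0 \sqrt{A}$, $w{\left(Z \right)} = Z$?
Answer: $0$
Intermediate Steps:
$b{\left(A \right)} = 0$
$y{\left(H,V \right)} = 0$ ($y{\left(H,V \right)} = 0 \left(6 - -3\right) = 0 \left(6 + 3\right) = 0 \cdot 9 = 0$)
$j{\left(l \right)} = 1$ ($j{\left(l \right)} = \frac{2 l}{2 l} = 2 l \frac{1}{2 l} = 1$)
$y{\left(-3,w{\left(-4 \right)} \right)} j{\left(o \right)} = 0 \cdot 1 = 0$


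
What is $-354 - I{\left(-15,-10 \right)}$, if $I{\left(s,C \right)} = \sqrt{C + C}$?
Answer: $-354 - 2 i \sqrt{5} \approx -354.0 - 4.4721 i$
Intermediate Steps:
$I{\left(s,C \right)} = \sqrt{2} \sqrt{C}$ ($I{\left(s,C \right)} = \sqrt{2 C} = \sqrt{2} \sqrt{C}$)
$-354 - I{\left(-15,-10 \right)} = -354 - \sqrt{2} \sqrt{-10} = -354 - \sqrt{2} i \sqrt{10} = -354 - 2 i \sqrt{5}$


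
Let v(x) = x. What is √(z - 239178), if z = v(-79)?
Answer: I*√239257 ≈ 489.14*I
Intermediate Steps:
z = -79
√(z - 239178) = √(-79 - 239178) = √(-239257) = I*√239257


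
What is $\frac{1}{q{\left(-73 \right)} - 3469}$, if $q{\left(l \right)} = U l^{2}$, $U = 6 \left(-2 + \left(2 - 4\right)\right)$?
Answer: $- \frac{1}{131365} \approx -7.6124 \cdot 10^{-6}$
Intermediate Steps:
$U = -24$ ($U = 6 \left(-2 + \left(2 - 4\right)\right) = 6 \left(-2 - 2\right) = 6 \left(-4\right) = -24$)
$q{\left(l \right)} = - 24 l^{2}$
$\frac{1}{q{\left(-73 \right)} - 3469} = \frac{1}{- 24 \left(-73\right)^{2} - 3469} = \frac{1}{\left(-24\right) 5329 - 3469} = \frac{1}{-127896 - 3469} = \frac{1}{-131365} = - \frac{1}{131365}$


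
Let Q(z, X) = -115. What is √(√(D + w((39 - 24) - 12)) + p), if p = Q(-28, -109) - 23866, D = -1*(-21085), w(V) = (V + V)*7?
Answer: √(-23981 + √21127) ≈ 154.39*I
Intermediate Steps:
w(V) = 14*V (w(V) = (2*V)*7 = 14*V)
D = 21085
p = -23981 (p = -115 - 23866 = -23981)
√(√(D + w((39 - 24) - 12)) + p) = √(√(21085 + 14*((39 - 24) - 12)) - 23981) = √(√(21085 + 14*(15 - 12)) - 23981) = √(√(21085 + 14*3) - 23981) = √(√(21085 + 42) - 23981) = √(√21127 - 23981) = √(-23981 + √21127)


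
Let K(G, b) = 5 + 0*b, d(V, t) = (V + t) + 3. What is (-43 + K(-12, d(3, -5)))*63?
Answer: -2394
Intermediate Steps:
d(V, t) = 3 + V + t
K(G, b) = 5 (K(G, b) = 5 + 0 = 5)
(-43 + K(-12, d(3, -5)))*63 = (-43 + 5)*63 = -38*63 = -2394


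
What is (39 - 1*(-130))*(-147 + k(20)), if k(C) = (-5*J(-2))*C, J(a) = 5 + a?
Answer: -75543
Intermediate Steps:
k(C) = -15*C (k(C) = (-5*(5 - 2))*C = (-5*3)*C = -15*C)
(39 - 1*(-130))*(-147 + k(20)) = (39 - 1*(-130))*(-147 - 15*20) = (39 + 130)*(-147 - 300) = 169*(-447) = -75543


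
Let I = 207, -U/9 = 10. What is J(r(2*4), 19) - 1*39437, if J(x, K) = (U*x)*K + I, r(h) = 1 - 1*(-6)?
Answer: -51200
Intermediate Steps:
U = -90 (U = -9*10 = -90)
r(h) = 7 (r(h) = 1 + 6 = 7)
J(x, K) = 207 - 90*K*x (J(x, K) = (-90*x)*K + 207 = -90*K*x + 207 = 207 - 90*K*x)
J(r(2*4), 19) - 1*39437 = (207 - 90*19*7) - 1*39437 = (207 - 11970) - 39437 = -11763 - 39437 = -51200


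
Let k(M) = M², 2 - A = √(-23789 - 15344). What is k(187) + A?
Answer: 34971 - I*√39133 ≈ 34971.0 - 197.82*I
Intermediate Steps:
A = 2 - I*√39133 (A = 2 - √(-23789 - 15344) = 2 - √(-39133) = 2 - I*√39133 ≈ 2.0 - 197.82*I)
k(187) + A = 187² + (2 - I*√39133) = 34969 + (2 - I*√39133) = 34971 - I*√39133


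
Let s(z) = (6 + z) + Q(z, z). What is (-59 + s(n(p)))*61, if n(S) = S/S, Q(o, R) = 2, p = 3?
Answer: -3050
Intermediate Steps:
n(S) = 1
s(z) = 8 + z (s(z) = (6 + z) + 2 = 8 + z)
(-59 + s(n(p)))*61 = (-59 + (8 + 1))*61 = (-59 + 9)*61 = -50*61 = -3050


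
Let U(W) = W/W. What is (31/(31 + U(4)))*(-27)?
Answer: -837/32 ≈ -26.156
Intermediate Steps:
U(W) = 1
(31/(31 + U(4)))*(-27) = (31/(31 + 1))*(-27) = (31/32)*(-27) = -837/32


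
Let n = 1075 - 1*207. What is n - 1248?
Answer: -380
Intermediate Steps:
n = 868 (n = 1075 - 207 = 868)
n - 1248 = 868 - 1248 = -380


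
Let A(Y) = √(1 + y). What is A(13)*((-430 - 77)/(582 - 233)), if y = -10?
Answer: -1521*I/349 ≈ -4.3582*I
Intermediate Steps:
A(Y) = 3*I (A(Y) = √(1 - 10) = √(-9) = 3*I)
A(13)*((-430 - 77)/(582 - 233)) = (3*I)*((-430 - 77)/(582 - 233)) = (3*I)*(-507/349) = -1521*I/349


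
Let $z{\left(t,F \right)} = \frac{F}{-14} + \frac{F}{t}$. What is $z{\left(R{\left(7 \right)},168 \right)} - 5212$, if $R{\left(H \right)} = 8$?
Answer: $-5203$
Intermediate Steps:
$z{\left(t,F \right)} = - \frac{F}{14} + \frac{F}{t}$ ($z{\left(t,F \right)} = F \left(- \frac{1}{14}\right) + \frac{F}{t} = - \frac{F}{14} + \frac{F}{t}$)
$z{\left(R{\left(7 \right)},168 \right)} - 5212 = \left(\left(- \frac{1}{14}\right) 168 + \frac{168}{8}\right) - 5212 = \left(-12 + 168 \cdot \frac{1}{8}\right) - 5212 = \left(-12 + 21\right) - 5212 = 9 - 5212 = -5203$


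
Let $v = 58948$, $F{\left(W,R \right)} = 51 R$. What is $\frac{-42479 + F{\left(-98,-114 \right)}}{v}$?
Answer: $- \frac{48293}{58948} \approx -0.81925$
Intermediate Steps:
$\frac{-42479 + F{\left(-98,-114 \right)}}{v} = \frac{-42479 + 51 \left(-114\right)}{58948} = \left(-42479 - 5814\right) \frac{1}{58948} = \left(-48293\right) \frac{1}{58948} = - \frac{48293}{58948}$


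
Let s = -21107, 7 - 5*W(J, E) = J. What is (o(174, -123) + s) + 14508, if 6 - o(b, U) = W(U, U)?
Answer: -6619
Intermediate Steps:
W(J, E) = 7/5 - J/5
o(b, U) = 23/5 + U/5 (o(b, U) = 6 - (7/5 - U/5) = 6 + (-7/5 + U/5) = 23/5 + U/5)
(o(174, -123) + s) + 14508 = ((23/5 + (⅕)*(-123)) - 21107) + 14508 = ((23/5 - 123/5) - 21107) + 14508 = (-20 - 21107) + 14508 = -21127 + 14508 = -6619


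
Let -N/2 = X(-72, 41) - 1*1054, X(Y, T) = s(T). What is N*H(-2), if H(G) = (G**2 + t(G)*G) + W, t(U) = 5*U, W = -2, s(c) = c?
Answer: 44572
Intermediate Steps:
X(Y, T) = T
H(G) = -2 + 6*G**2 (H(G) = (G**2 + (5*G)*G) - 2 = (G**2 + 5*G**2) - 2 = 6*G**2 - 2 = -2 + 6*G**2)
N = 2026 (N = -2*(41 - 1*1054) = -2*(41 - 1054) = -2*(-1013) = 2026)
N*H(-2) = 2026*(-2 + 6*(-2)**2) = 2026*(-2 + 6*4) = 2026*(-2 + 24) = 2026*22 = 44572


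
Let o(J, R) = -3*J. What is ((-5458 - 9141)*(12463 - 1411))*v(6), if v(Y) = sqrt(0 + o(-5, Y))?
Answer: -161348148*sqrt(15) ≈ -6.2490e+8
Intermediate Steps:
v(Y) = sqrt(15) (v(Y) = sqrt(0 - 3*(-5)) = sqrt(0 + 15) = sqrt(15))
((-5458 - 9141)*(12463 - 1411))*v(6) = ((-5458 - 9141)*(12463 - 1411))*sqrt(15) = (-14599*11052)*sqrt(15) = -161348148*sqrt(15)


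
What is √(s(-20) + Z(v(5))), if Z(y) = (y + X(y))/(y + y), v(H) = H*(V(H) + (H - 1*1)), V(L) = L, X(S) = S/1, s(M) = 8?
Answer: 3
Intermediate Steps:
X(S) = S (X(S) = S*1 = S)
v(H) = H*(-1 + 2*H) (v(H) = H*(H + (H - 1*1)) = H*(H + (H - 1)) = H*(H + (-1 + H)) = H*(-1 + 2*H))
Z(y) = 1 (Z(y) = (y + y)/(y + y) = (2*y)/((2*y)) = (2*y)*(1/(2*y)) = 1)
√(s(-20) + Z(v(5))) = √(8 + 1) = √9 = 3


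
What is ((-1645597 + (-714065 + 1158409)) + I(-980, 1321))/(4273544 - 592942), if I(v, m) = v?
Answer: -1202233/3680602 ≈ -0.32664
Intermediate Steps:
((-1645597 + (-714065 + 1158409)) + I(-980, 1321))/(4273544 - 592942) = ((-1645597 + (-714065 + 1158409)) - 980)/(4273544 - 592942) = ((-1645597 + 444344) - 980)/3680602 = (-1201253 - 980)*(1/3680602) = -1202233*1/3680602 = -1202233/3680602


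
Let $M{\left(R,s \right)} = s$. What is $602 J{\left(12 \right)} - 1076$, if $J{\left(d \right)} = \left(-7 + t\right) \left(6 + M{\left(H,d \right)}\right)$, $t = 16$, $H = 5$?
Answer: $96448$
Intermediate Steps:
$J{\left(d \right)} = 54 + 9 d$ ($J{\left(d \right)} = \left(-7 + 16\right) \left(6 + d\right) = 9 \left(6 + d\right) = 54 + 9 d$)
$602 J{\left(12 \right)} - 1076 = 602 \left(54 + 9 \cdot 12\right) - 1076 = 602 \left(54 + 108\right) - 1076 = 602 \cdot 162 - 1076 = 97524 - 1076 = 96448$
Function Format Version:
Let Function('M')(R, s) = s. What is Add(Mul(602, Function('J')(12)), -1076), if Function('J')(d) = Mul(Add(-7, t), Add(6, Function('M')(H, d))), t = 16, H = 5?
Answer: 96448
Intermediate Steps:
Function('J')(d) = Add(54, Mul(9, d)) (Function('J')(d) = Mul(Add(-7, 16), Add(6, d)) = Mul(9, Add(6, d)) = Add(54, Mul(9, d)))
Add(Mul(602, Function('J')(12)), -1076) = Add(Mul(602, Add(54, Mul(9, 12))), -1076) = Add(Mul(602, Add(54, 108)), -1076) = Add(Mul(602, 162), -1076) = Add(97524, -1076) = 96448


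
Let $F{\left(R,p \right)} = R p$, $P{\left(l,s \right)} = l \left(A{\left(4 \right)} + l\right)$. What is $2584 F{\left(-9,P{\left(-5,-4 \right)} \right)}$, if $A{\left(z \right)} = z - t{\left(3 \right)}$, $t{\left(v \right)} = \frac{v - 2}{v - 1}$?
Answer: $-174420$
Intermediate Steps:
$t{\left(v \right)} = \frac{-2 + v}{-1 + v}$
$A{\left(z \right)} = - \frac{1}{2} + z$ ($A{\left(z \right)} = z - \frac{-2 + 3}{-1 + 3} = z - \frac{1}{2} \cdot 1 = z - \frac{1}{2} = - \frac{1}{2} + z$)
$P{\left(l,s \right)} = l \left(\frac{7}{2} + l\right)$ ($P{\left(l,s \right)} = l \left(\left(- \frac{1}{2} + 4\right) + l\right) = l \left(\frac{7}{2} + l\right)$)
$2584 F{\left(-9,P{\left(-5,-4 \right)} \right)} = 2584 \left(- 9 \cdot \frac{1}{2} \left(-5\right) \left(7 + 2 \left(-5\right)\right)\right) = 2584 \left(- 9 \cdot \frac{1}{2} \left(-5\right) \left(7 - 10\right)\right) = 2584 \left(- 9 \cdot \frac{1}{2} \left(-5\right) \left(-3\right)\right) = 2584 \left(\left(-9\right) \frac{15}{2}\right) = 2584 \left(- \frac{135}{2}\right) = -174420$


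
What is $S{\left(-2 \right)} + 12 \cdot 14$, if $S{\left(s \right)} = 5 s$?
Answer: $158$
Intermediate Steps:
$S{\left(-2 \right)} + 12 \cdot 14 = 5 \left(-2\right) + 12 \cdot 14 = -10 + 168 = 158$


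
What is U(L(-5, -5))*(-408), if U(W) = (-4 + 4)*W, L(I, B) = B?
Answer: 0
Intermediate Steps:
U(W) = 0 (U(W) = 0*W = 0)
U(L(-5, -5))*(-408) = 0*(-408) = 0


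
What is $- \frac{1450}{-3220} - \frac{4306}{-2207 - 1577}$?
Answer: $\frac{483803}{304612} \approx 1.5883$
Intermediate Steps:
$- \frac{1450}{-3220} - \frac{4306}{-2207 - 1577} = \left(-1450\right) \left(- \frac{1}{3220}\right) - \frac{4306}{-2207 - 1577} = \frac{145}{322} - \frac{4306}{-3784} = \frac{145}{322} - - \frac{2153}{1892} = \frac{145}{322} + \frac{2153}{1892} = \frac{483803}{304612}$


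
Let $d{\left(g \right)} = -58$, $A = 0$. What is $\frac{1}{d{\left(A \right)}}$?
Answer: $- \frac{1}{58} \approx -0.017241$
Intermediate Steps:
$\frac{1}{d{\left(A \right)}} = \frac{1}{-58} = - \frac{1}{58}$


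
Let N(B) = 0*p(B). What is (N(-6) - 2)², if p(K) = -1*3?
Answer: 4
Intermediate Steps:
p(K) = -3
N(B) = 0 (N(B) = 0*(-3) = 0)
(N(-6) - 2)² = (0 - 2)² = (-2)² = 4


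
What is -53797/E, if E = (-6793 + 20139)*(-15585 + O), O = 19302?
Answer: -53797/49607082 ≈ -0.0010845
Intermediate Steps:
E = 49607082 (E = (-6793 + 20139)*(-15585 + 19302) = 13346*3717 = 49607082)
-53797/E = -53797/49607082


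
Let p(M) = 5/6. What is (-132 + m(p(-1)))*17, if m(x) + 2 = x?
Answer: -13583/6 ≈ -2263.8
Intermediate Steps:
p(M) = ⅚ (p(M) = 5*(⅙) = ⅚)
m(x) = -2 + x
(-132 + m(p(-1)))*17 = (-132 + (-2 + ⅚))*17 = (-132 - 7/6)*17 = -799/6*17 = -13583/6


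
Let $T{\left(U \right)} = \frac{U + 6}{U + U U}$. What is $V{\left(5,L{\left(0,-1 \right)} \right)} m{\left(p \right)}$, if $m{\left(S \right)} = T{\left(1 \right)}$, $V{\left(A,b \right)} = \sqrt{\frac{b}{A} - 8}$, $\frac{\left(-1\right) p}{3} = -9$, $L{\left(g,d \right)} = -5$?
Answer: $\frac{21 i}{2} \approx 10.5 i$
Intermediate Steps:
$p = 27$ ($p = \left(-3\right) \left(-9\right) = 27$)
$V{\left(A,b \right)} = \sqrt{-8 + \frac{b}{A}}$
$T{\left(U \right)} = \frac{6 + U}{U + U^{2}}$
$m{\left(S \right)} = \frac{7}{2}$ ($m{\left(S \right)} = \frac{6 + 1}{1 \left(1 + 1\right)} = 1 \cdot \frac{1}{2} \cdot 7 = \frac{7}{2}$)
$V{\left(5,L{\left(0,-1 \right)} \right)} m{\left(p \right)} = \sqrt{-8 - \frac{5}{5}} \cdot \frac{7}{2} = \sqrt{-8 - 1} \cdot \frac{7}{2} = \sqrt{-9} \cdot \frac{7}{2} = 3 i \frac{7}{2} = \frac{21 i}{2}$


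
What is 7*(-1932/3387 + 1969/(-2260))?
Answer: -25749087/2551540 ≈ -10.092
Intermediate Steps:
7*(-1932/3387 + 1969/(-2260)) = 7*(-1932*1/3387 + 1969*(-1/2260)) = 7*(-644/1129 - 1969/2260) = 7*(-3678441/2551540) = -25749087/2551540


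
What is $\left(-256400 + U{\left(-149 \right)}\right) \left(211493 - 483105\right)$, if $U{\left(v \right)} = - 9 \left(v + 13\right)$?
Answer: $69308863712$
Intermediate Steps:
$U{\left(v \right)} = -117 - 9 v$ ($U{\left(v \right)} = - 9 \left(13 + v\right) = -117 - 9 v$)
$\left(-256400 + U{\left(-149 \right)}\right) \left(211493 - 483105\right) = \left(-256400 - -1224\right) \left(211493 - 483105\right) = \left(-256400 + \left(-117 + 1341\right)\right) \left(-271612\right) = \left(-256400 + 1224\right) \left(-271612\right) = \left(-255176\right) \left(-271612\right) = 69308863712$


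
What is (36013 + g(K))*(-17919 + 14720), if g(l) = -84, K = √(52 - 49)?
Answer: -114936871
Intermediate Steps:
K = √3 ≈ 1.7320
(36013 + g(K))*(-17919 + 14720) = (36013 - 84)*(-17919 + 14720) = 35929*(-3199) = -114936871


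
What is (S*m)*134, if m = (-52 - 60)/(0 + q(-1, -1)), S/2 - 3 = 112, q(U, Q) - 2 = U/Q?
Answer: -3451840/3 ≈ -1.1506e+6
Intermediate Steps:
q(U, Q) = 2 + U/Q
S = 230 (S = 6 + 2*112 = 6 + 224 = 230)
m = -112/3 (m = (-52 - 60)/(0 + (2 - 1/(-1))) = -112/(0 + (2 - 1*(-1))) = -112/(0 + (2 + 1)) = -112/(0 + 3) = -112/3 ≈ -37.333)
(S*m)*134 = (230*(-112/3))*134 = -25760/3*134 = -3451840/3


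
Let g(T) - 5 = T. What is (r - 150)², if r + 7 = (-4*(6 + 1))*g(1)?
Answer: 105625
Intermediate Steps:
g(T) = 5 + T
r = -175 (r = -7 + (-4*(6 + 1))*(5 + 1) = -7 - 4*7*6 = -7 - 28*6 = -7 - 168 = -175)
(r - 150)² = (-175 - 150)² = (-325)² = 105625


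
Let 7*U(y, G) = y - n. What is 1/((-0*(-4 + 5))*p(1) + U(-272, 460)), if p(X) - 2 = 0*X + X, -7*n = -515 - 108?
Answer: -7/361 ≈ -0.019391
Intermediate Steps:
n = 89 (n = -(-515 - 108)/7 = -⅐*(-623) = 89)
p(X) = 2 + X (p(X) = 2 + (0*X + X) = 2 + (0 + X) = 2 + X)
U(y, G) = -89/7 + y/7 (U(y, G) = (y - 1*89)/7 = (y - 89)/7 = (-89 + y)/7 = -89/7 + y/7)
1/((-0*(-4 + 5))*p(1) + U(-272, 460)) = 1/((-0*(-4 + 5))*(2 + 1) + (-89/7 + (⅐)*(-272))) = 1/(-0*3 + (-89/7 - 272/7)) = 1/(-132*0*3 - 361/7) = 1/(0*3 - 361/7) = 1/(0 - 361/7) = 1/(-361/7) = -7/361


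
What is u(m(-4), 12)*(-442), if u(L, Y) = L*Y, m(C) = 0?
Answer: 0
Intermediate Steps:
u(m(-4), 12)*(-442) = (0*12)*(-442) = 0*(-442) = 0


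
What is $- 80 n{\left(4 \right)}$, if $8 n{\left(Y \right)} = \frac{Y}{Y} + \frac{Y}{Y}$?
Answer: $-20$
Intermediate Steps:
$n{\left(Y \right)} = \frac{1}{4}$ ($n{\left(Y \right)} = \frac{\frac{Y}{Y} + \frac{Y}{Y}}{8} = \frac{1 + 1}{8} = \frac{1}{8} \cdot 2 = \frac{1}{4}$)
$- 80 n{\left(4 \right)} = \left(-80\right) \frac{1}{4} = -20$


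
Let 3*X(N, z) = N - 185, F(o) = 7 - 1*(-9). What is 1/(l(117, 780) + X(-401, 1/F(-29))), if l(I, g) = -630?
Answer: -3/2476 ≈ -0.0012116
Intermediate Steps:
F(o) = 16 (F(o) = 7 + 9 = 16)
X(N, z) = -185/3 + N/3 (X(N, z) = (N - 185)/3 = (-185 + N)/3 = -185/3 + N/3)
1/(l(117, 780) + X(-401, 1/F(-29))) = 1/(-630 + (-185/3 + (⅓)*(-401))) = 1/(-630 + (-185/3 - 401/3)) = 1/(-630 - 586/3) = 1/(-2476/3) = -3/2476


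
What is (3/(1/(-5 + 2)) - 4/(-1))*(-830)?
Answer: 4150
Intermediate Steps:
(3/(1/(-5 + 2)) - 4/(-1))*(-830) = (3/(1/(-3)) - 4*(-1))*(-830) = (3/(-1/3) + 4)*(-830) = (3*(-3) + 4)*(-830) = (-9 + 4)*(-830) = -5*(-830) = 4150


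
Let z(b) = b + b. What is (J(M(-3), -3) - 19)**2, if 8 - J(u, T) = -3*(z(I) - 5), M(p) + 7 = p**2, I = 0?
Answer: 676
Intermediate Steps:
z(b) = 2*b
M(p) = -7 + p**2
J(u, T) = -7 (J(u, T) = 8 - (-3)*(2*0 - 5) = 8 - (-3)*(0 - 5) = 8 - (-3)*(-5) = 8 - 1*15 = 8 - 15 = -7)
(J(M(-3), -3) - 19)**2 = (-7 - 19)**2 = (-26)**2 = 676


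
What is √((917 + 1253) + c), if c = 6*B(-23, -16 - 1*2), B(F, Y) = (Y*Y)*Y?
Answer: I*√32822 ≈ 181.17*I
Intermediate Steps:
B(F, Y) = Y³ (B(F, Y) = Y²*Y = Y³)
c = -34992 (c = 6*(-16 - 1*2)³ = 6*(-16 - 2)³ = 6*(-18)³ = 6*(-5832) = -34992)
√((917 + 1253) + c) = √((917 + 1253) - 34992) = √(2170 - 34992) = √(-32822) = I*√32822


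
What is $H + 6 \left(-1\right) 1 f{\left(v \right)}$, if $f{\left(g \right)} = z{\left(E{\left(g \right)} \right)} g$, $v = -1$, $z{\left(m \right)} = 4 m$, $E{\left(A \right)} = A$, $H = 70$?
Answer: $46$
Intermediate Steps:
$f{\left(g \right)} = 4 g^{2}$ ($f{\left(g \right)} = 4 g g = 4 g^{2}$)
$H + 6 \left(-1\right) 1 f{\left(v \right)} = 70 + 6 \left(-1\right) 1 \cdot 4 \left(-1\right)^{2} = 70 + \left(-6\right) 1 \cdot 4 \cdot 1 = 70 - 24 = 46$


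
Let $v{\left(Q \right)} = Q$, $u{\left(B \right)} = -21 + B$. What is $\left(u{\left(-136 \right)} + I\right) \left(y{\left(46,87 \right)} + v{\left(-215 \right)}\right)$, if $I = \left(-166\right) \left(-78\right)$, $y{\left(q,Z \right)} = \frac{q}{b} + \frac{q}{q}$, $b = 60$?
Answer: $- \frac{81824027}{30} \approx -2.7275 \cdot 10^{6}$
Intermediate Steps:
$y{\left(q,Z \right)} = 1 + \frac{q}{60}$ ($y{\left(q,Z \right)} = \frac{q}{60} + \frac{q}{q} = q \frac{1}{60} + 1 = \frac{q}{60} + 1 = 1 + \frac{q}{60}$)
$I = 12948$
$\left(u{\left(-136 \right)} + I\right) \left(y{\left(46,87 \right)} + v{\left(-215 \right)}\right) = \left(\left(-21 - 136\right) + 12948\right) \left(\left(1 + \frac{1}{60} \cdot 46\right) - 215\right) = \left(-157 + 12948\right) \left(\left(1 + \frac{23}{30}\right) - 215\right) = 12791 \left(\frac{53}{30} - 215\right) = 12791 \left(- \frac{6397}{30}\right) = - \frac{81824027}{30}$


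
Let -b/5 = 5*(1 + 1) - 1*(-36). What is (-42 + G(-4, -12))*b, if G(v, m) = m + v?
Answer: 13340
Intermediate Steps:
b = -230 (b = -5*(5*(1 + 1) - 1*(-36)) = -5*(5*2 + 36) = -5*(10 + 36) = -5*46 = -230)
(-42 + G(-4, -12))*b = (-42 + (-12 - 4))*(-230) = (-42 - 16)*(-230) = -58*(-230) = 13340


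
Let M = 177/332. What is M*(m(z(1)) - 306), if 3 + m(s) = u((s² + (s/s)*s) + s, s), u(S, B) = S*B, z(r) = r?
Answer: -27081/166 ≈ -163.14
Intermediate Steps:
M = 177/332 (M = 177*(1/332) = 177/332 ≈ 0.53313)
u(S, B) = B*S
m(s) = -3 + s*(s² + 2*s) (m(s) = -3 + s*((s² + (s/s)*s) + s) = -3 + s*((s² + 1*s) + s) = -3 + s*((s² + s) + s) = -3 + s*((s + s²) + s) = -3 + s*(s² + 2*s))
M*(m(z(1)) - 306) = 177*((-3 + 1²*(2 + 1)) - 306)/332 = 177*((-3 + 1*3) - 306)/332 = 177*((-3 + 3) - 306)/332 = 177*(0 - 306)/332 = (177/332)*(-306) = -27081/166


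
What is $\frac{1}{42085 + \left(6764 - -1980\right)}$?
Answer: $\frac{1}{50829} \approx 1.9674 \cdot 10^{-5}$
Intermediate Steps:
$\frac{1}{42085 + \left(6764 - -1980\right)} = \frac{1}{42085 + \left(6764 + 1980\right)} = \frac{1}{42085 + 8744} = \frac{1}{50829}$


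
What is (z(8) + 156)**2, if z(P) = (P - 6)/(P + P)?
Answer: 1560001/64 ≈ 24375.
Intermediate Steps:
z(P) = (-6 + P)/(2*P) (z(P) = (-6 + P)/((2*P)) = (-6 + P)*(1/(2*P)) = (-6 + P)/(2*P))
(z(8) + 156)**2 = ((1/2)*(-6 + 8)/8 + 156)**2 = ((1/2)*(1/8)*2 + 156)**2 = (1/8 + 156)**2 = (1249/8)**2 = 1560001/64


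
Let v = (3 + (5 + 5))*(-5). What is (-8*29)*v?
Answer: 15080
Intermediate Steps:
v = -65 (v = (3 + 10)*(-5) = 13*(-5) = -65)
(-8*29)*v = -8*29*(-65) = -232*(-65) = 15080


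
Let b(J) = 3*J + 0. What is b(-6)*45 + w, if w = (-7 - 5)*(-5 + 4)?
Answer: -798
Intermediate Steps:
b(J) = 3*J
w = 12 (w = -12*(-1) = 12)
b(-6)*45 + w = (3*(-6))*45 + 12 = -18*45 + 12 = -810 + 12 = -798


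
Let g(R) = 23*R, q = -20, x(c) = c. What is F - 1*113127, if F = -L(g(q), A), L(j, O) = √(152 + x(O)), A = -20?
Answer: -113127 - 2*√33 ≈ -1.1314e+5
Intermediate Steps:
L(j, O) = √(152 + O)
F = -2*√33 (F = -√(152 - 20) = -√132 = -2*√33 ≈ -11.489)
F - 1*113127 = -2*√33 - 1*113127 = -2*√33 - 113127 = -113127 - 2*√33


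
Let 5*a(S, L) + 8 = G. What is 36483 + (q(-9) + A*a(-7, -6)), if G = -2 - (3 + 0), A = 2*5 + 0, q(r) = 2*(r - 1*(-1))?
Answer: 36441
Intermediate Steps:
q(r) = 2 + 2*r (q(r) = 2*(r + 1) = 2*(1 + r) = 2 + 2*r)
A = 10 (A = 10 + 0 = 10)
G = -5 (G = -2 - 1*3 = -2 - 3 = -5)
a(S, L) = -13/5 (a(S, L) = -8/5 + (⅕)*(-5) = -8/5 - 1 = -13/5)
36483 + (q(-9) + A*a(-7, -6)) = 36483 + ((2 + 2*(-9)) + 10*(-13/5)) = 36483 + ((2 - 18) - 26) = 36483 + (-16 - 26) = 36483 - 42 = 36441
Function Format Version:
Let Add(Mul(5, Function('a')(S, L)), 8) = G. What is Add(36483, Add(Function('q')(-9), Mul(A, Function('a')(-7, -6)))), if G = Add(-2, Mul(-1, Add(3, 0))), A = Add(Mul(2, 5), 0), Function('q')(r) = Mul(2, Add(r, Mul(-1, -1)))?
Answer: 36441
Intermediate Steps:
Function('q')(r) = Add(2, Mul(2, r)) (Function('q')(r) = Mul(2, Add(r, 1)) = Mul(2, Add(1, r)) = Add(2, Mul(2, r)))
A = 10 (A = Add(10, 0) = 10)
G = -5 (G = Add(-2, Mul(-1, 3)) = Add(-2, -3) = -5)
Function('a')(S, L) = Rational(-13, 5) (Function('a')(S, L) = Add(Rational(-8, 5), Mul(Rational(1, 5), -5)) = Add(Rational(-8, 5), -1) = Rational(-13, 5))
Add(36483, Add(Function('q')(-9), Mul(A, Function('a')(-7, -6)))) = Add(36483, Add(Add(2, Mul(2, -9)), Mul(10, Rational(-13, 5)))) = Add(36483, Add(Add(2, -18), -26)) = Add(36483, Add(-16, -26)) = Add(36483, -42) = 36441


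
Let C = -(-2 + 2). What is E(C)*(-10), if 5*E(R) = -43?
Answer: 86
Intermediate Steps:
C = 0 (C = -1*0 = 0)
E(R) = -43/5 (E(R) = (⅕)*(-43) = -43/5)
E(C)*(-10) = -43/5*(-10) = 86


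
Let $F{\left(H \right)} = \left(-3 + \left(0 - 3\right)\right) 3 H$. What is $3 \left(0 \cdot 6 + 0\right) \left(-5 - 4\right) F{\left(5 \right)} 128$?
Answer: $0$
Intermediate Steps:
$F{\left(H \right)} = - 18 H$ ($F{\left(H \right)} = \left(-3 - 3\right) 3 H = \left(-6\right) 3 H = - 18 H$)
$3 \left(0 \cdot 6 + 0\right) \left(-5 - 4\right) F{\left(5 \right)} 128 = 3 \left(0 \cdot 6 + 0\right) \left(-5 - 4\right) \left(\left(-18\right) 5\right) 128 = 3 \left(0 + 0\right) \left(-9\right) \left(-90\right) 128 = 3 \cdot 0 \left(-9\right) \left(-90\right) 128 = 3 \cdot 0 \left(-90\right) 128 = 0 \left(-90\right) 128 = 0 \cdot 128 = 0$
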